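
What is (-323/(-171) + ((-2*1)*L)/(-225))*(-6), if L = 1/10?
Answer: -4252/375 ≈ -11.339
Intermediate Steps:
L = 1/10 ≈ 0.10000
(-323/(-171) + ((-2*1)*L)/(-225))*(-6) = (-323/(-171) + (-2*1*(1/10))/(-225))*(-6) = (-323*(-1/171) - 2*1/10*(-1/225))*(-6) = (17/9 - 1/5*(-1/225))*(-6) = (17/9 + 1/1125)*(-6) = (2126/1125)*(-6) = -4252/375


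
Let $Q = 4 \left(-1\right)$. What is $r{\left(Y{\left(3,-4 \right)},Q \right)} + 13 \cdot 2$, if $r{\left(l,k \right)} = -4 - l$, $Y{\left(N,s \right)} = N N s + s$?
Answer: $62$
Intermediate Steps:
$Y{\left(N,s \right)} = s + s N^{2}$ ($Y{\left(N,s \right)} = N^{2} s + s = s N^{2} + s = s + s N^{2}$)
$Q = -4$
$r{\left(Y{\left(3,-4 \right)},Q \right)} + 13 \cdot 2 = \left(-4 - - 4 \left(1 + 3^{2}\right)\right) + 13 \cdot 2 = \left(-4 - - 4 \left(1 + 9\right)\right) + 26 = \left(-4 - \left(-4\right) 10\right) + 26 = \left(-4 - -40\right) + 26 = \left(-4 + 40\right) + 26 = 36 + 26 = 62$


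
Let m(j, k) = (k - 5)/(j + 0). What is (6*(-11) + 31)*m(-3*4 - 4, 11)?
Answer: 105/8 ≈ 13.125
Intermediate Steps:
m(j, k) = (-5 + k)/j
(6*(-11) + 31)*m(-3*4 - 4, 11) = (6*(-11) + 31)*((-5 + 11)/(-3*4 - 4)) = (-66 + 31)*(6/(-12 - 4)) = -35*6/(-16) = -(-35)*6/16 = -35*(-3/8) = 105/8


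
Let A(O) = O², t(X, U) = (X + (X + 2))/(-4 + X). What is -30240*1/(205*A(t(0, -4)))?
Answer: -24192/41 ≈ -590.05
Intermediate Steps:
t(X, U) = (2 + 2*X)/(-4 + X) (t(X, U) = (X + (2 + X))/(-4 + X) = (2 + 2*X)/(-4 + X))
-30240*1/(205*A(t(0, -4))) = -30240*(-4 + 0)²/(820*(1 + 0)²) = -30240/((2*1/(-4))²*205) = -30240/((2*(-¼)*1)²*205) = -30240/((-½)²*205) = -30240/((¼)*205) = -30240/205/4 = -30240*4/205 = -24192/41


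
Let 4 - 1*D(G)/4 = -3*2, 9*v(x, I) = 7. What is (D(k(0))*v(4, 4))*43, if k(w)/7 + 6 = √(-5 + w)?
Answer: 12040/9 ≈ 1337.8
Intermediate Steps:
v(x, I) = 7/9 (v(x, I) = (⅑)*7 = 7/9)
k(w) = -42 + 7*√(-5 + w)
D(G) = 40 (D(G) = 16 - (-12)*2 = 16 - 4*(-6) = 16 + 24 = 40)
(D(k(0))*v(4, 4))*43 = (40*(7/9))*43 = (280/9)*43 = 12040/9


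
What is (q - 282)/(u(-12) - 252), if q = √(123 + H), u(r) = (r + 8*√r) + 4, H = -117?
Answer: (282 - √6)/(260 - 16*I*√3) ≈ 1.0631 + 0.11332*I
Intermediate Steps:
u(r) = 4 + r + 8*√r
q = √6 (q = √(123 - 117) = √6 ≈ 2.4495)
(q - 282)/(u(-12) - 252) = (√6 - 282)/((4 - 12 + 8*√(-12)) - 252) = (-282 + √6)/((4 - 12 + 8*(2*I*√3)) - 252) = (-282 + √6)/((4 - 12 + 16*I*√3) - 252) = (-282 + √6)/((-8 + 16*I*√3) - 252) = (-282 + √6)/(-260 + 16*I*√3)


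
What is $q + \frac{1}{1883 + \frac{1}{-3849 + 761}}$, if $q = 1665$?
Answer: $\frac{9681483583}{5814703} \approx 1665.0$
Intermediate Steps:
$q + \frac{1}{1883 + \frac{1}{-3849 + 761}} = 1665 + \frac{1}{1883 + \frac{1}{-3849 + 761}} = 1665 + \frac{1}{1883 + \frac{1}{-3088}} = 1665 + \frac{1}{1883 - \frac{1}{3088}} = 1665 + \frac{1}{\frac{5814703}{3088}} = 1665 + \frac{3088}{5814703} = \frac{9681483583}{5814703}$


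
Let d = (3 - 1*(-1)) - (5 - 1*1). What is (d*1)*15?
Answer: 0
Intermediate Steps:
d = 0 (d = (3 + 1) - (5 - 1) = 4 - 1*4 = 4 - 4 = 0)
(d*1)*15 = (0*1)*15 = 0*15 = 0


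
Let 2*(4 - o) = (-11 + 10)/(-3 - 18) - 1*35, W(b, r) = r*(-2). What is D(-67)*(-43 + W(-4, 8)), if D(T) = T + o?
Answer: 56404/21 ≈ 2685.9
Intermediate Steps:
W(b, r) = -2*r
o = 451/21 (o = 4 - ((-11 + 10)/(-3 - 18) - 1*35)/2 = 4 - (-1/(-21) - 35)/2 = 4 - (-1*(-1/21) - 35)/2 = 4 - (1/21 - 35)/2 = 4 - ½*(-734/21) = 4 + 367/21 = 451/21 ≈ 21.476)
D(T) = 451/21 + T (D(T) = T + 451/21 = 451/21 + T)
D(-67)*(-43 + W(-4, 8)) = (451/21 - 67)*(-43 - 2*8) = -956*(-43 - 16)/21 = -956/21*(-59) = 56404/21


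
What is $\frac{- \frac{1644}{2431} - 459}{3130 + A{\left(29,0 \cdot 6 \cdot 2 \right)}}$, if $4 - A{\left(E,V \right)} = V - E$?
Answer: $- \frac{1117473}{7689253} \approx -0.14533$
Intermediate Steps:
$A{\left(E,V \right)} = 4 + E - V$ ($A{\left(E,V \right)} = 4 - \left(V - E\right) = 4 + \left(E - V\right) = 4 + E - V$)
$\frac{- \frac{1644}{2431} - 459}{3130 + A{\left(29,0 \cdot 6 \cdot 2 \right)}} = \frac{- \frac{1644}{2431} - 459}{3130 + \left(4 + 29 - 0 \cdot 6 \cdot 2\right)} = \frac{\left(-1644\right) \frac{1}{2431} - 459}{3130 + \left(4 + 29 - 0 \cdot 2\right)} = \frac{- \frac{1644}{2431} - 459}{3130 + \left(4 + 29 - 0\right)} = - \frac{1117473}{2431 \left(3130 + \left(4 + 29 + 0\right)\right)} = - \frac{1117473}{2431 \left(3130 + 33\right)} = - \frac{1117473}{2431 \cdot 3163} = \left(- \frac{1117473}{2431}\right) \frac{1}{3163} = - \frac{1117473}{7689253}$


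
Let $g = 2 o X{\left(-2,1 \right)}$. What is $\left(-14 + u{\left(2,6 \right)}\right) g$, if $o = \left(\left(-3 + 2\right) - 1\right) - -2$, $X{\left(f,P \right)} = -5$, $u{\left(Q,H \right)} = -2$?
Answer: $0$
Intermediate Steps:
$o = 0$ ($o = \left(-1 - 1\right) + 2 = -2 + 2 = 0$)
$g = 0$ ($g = 2 \cdot 0 \left(-5\right) = 0 \left(-5\right) = 0$)
$\left(-14 + u{\left(2,6 \right)}\right) g = \left(-14 - 2\right) 0 = \left(-16\right) 0 = 0$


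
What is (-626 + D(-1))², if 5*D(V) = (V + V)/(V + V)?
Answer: 9790641/25 ≈ 3.9163e+5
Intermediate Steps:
D(V) = ⅕ (D(V) = ((V + V)/(V + V))/5 = ((2*V)/((2*V)))/5 = ((2*V)*(1/(2*V)))/5 = (⅕)*1 = ⅕)
(-626 + D(-1))² = (-626 + ⅕)² = (-3129/5)² = 9790641/25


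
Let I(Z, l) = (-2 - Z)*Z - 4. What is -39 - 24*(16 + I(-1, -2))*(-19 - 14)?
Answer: 10257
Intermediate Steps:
I(Z, l) = -4 + Z*(-2 - Z) (I(Z, l) = Z*(-2 - Z) - 4 = -4 + Z*(-2 - Z))
-39 - 24*(16 + I(-1, -2))*(-19 - 14) = -39 - 24*(16 + (-4 - 1*(-1)² - 2*(-1)))*(-19 - 14) = -39 - 24*(16 + (-4 - 1*1 + 2))*(-33) = -39 - 24*(16 + (-4 - 1 + 2))*(-33) = -39 - 24*(16 - 3)*(-33) = -39 - 312*(-33) = -39 - 24*(-429) = -39 + 10296 = 10257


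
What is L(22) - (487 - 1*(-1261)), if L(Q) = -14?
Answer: -1762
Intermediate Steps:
L(22) - (487 - 1*(-1261)) = -14 - (487 - 1*(-1261)) = -14 - (487 + 1261) = -14 - 1*1748 = -14 - 1748 = -1762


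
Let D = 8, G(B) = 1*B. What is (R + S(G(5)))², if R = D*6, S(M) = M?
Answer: 2809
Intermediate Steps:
G(B) = B
R = 48 (R = 8*6 = 48)
(R + S(G(5)))² = (48 + 5)² = 53² = 2809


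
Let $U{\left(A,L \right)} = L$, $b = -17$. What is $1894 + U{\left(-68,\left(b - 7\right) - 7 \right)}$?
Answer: $1863$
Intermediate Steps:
$1894 + U{\left(-68,\left(b - 7\right) - 7 \right)} = 1894 - 31 = 1863$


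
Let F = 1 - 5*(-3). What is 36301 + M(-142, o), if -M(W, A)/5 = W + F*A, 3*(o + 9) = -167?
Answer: 126553/3 ≈ 42184.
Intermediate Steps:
o = -194/3 (o = -9 + (⅓)*(-167) = -9 - 167/3 = -194/3 ≈ -64.667)
F = 16 (F = 1 + 15 = 16)
M(W, A) = -80*A - 5*W (M(W, A) = -5*(W + 16*A) = -80*A - 5*W)
36301 + M(-142, o) = 36301 + (-80*(-194/3) - 5*(-142)) = 36301 + (15520/3 + 710) = 36301 + 17650/3 = 126553/3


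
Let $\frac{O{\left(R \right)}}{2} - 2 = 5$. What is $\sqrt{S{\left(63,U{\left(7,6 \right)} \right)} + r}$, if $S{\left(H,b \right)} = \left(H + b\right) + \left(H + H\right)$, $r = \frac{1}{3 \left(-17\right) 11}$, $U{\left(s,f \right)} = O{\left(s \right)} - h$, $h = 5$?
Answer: $\frac{\sqrt{62314197}}{561} \approx 14.071$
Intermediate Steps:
$O{\left(R \right)} = 14$ ($O{\left(R \right)} = 4 + 2 \cdot 5 = 4 + 10 = 14$)
$U{\left(s,f \right)} = 9$ ($U{\left(s,f \right)} = 14 - 5 = 9$)
$r = - \frac{1}{561}$ ($r = \frac{1}{\left(-51\right) 11} = \frac{1}{-561} = - \frac{1}{561} \approx -0.0017825$)
$S{\left(H,b \right)} = b + 3 H$ ($S{\left(H,b \right)} = \left(H + b\right) + 2 H = b + 3 H$)
$\sqrt{S{\left(63,U{\left(7,6 \right)} \right)} + r} = \sqrt{\left(9 + 3 \cdot 63\right) - \frac{1}{561}} = \sqrt{\left(9 + 189\right) - \frac{1}{561}} = \sqrt{198 - \frac{1}{561}} = \sqrt{\frac{111077}{561}} = \frac{\sqrt{62314197}}{561}$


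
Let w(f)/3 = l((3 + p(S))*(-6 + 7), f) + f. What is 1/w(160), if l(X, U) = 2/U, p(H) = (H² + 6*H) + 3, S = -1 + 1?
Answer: 80/38403 ≈ 0.0020832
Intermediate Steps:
S = 0
p(H) = 3 + H² + 6*H
w(f) = 3*f + 6/f (w(f) = 3*(2/f + f) = 3*(f + 2/f) = 3*f + 6/f)
1/w(160) = 1/(3*160 + 6/160) = 1/(480 + 6*(1/160)) = 1/(480 + 3/80) = 1/(38403/80) = 80/38403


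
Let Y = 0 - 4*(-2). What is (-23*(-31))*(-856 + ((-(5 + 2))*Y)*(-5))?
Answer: -410688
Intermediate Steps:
Y = 8 (Y = 0 + 8 = 8)
(-23*(-31))*(-856 + ((-(5 + 2))*Y)*(-5)) = (-23*(-31))*(-856 + (-(5 + 2)*8)*(-5)) = 713*(-856 + (-1*7*8)*(-5)) = 713*(-856 - 7*8*(-5)) = 713*(-856 - 56*(-5)) = 713*(-856 + 280) = 713*(-576) = -410688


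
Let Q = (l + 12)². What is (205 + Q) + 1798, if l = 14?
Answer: 2679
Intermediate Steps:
Q = 676 (Q = (14 + 12)² = 26² = 676)
(205 + Q) + 1798 = (205 + 676) + 1798 = 881 + 1798 = 2679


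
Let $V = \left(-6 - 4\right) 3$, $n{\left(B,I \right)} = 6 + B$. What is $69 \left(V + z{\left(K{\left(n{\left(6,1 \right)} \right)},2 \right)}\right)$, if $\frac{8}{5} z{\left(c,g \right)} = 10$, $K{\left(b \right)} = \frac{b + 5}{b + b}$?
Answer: $- \frac{6555}{4} \approx -1638.8$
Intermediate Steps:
$K{\left(b \right)} = \frac{5 + b}{2 b}$
$V = -30$ ($V = \left(-10\right) 3 = -30$)
$z{\left(c,g \right)} = \frac{25}{4}$ ($z{\left(c,g \right)} = \frac{5}{8} \cdot 10 = \frac{25}{4}$)
$69 \left(V + z{\left(K{\left(n{\left(6,1 \right)} \right)},2 \right)}\right) = 69 \left(-30 + \frac{25}{4}\right) = 69 \left(- \frac{95}{4}\right) = - \frac{6555}{4}$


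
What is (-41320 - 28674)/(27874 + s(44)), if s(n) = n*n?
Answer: -34997/14905 ≈ -2.3480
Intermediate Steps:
s(n) = n²
(-41320 - 28674)/(27874 + s(44)) = (-41320 - 28674)/(27874 + 44²) = -69994/(27874 + 1936) = -69994/29810 = -69994*1/29810 = -34997/14905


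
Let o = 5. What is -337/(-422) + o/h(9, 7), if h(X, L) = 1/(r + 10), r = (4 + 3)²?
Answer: 124827/422 ≈ 295.80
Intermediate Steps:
r = 49 (r = 7² = 49)
h(X, L) = 1/59 (h(X, L) = 1/(49 + 10) = 1/59)
-337/(-422) + o/h(9, 7) = -337/(-422) + 5/(1/59) = -337*(-1/422) + 5*59 = 337/422 + 295 = 124827/422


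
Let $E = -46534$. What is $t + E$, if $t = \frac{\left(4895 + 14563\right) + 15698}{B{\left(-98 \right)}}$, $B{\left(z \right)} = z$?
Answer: $- \frac{2297744}{49} \approx -46893.0$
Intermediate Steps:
$t = - \frac{17578}{49}$ ($t = \frac{\left(4895 + 14563\right) + 15698}{-98} = \left(19458 + 15698\right) \left(- \frac{1}{98}\right) = 35156 \left(- \frac{1}{98}\right) = - \frac{17578}{49} \approx -358.73$)
$t + E = - \frac{17578}{49} - 46534 = - \frac{2297744}{49}$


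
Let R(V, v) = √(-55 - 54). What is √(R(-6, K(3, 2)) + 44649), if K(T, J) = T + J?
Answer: √(44649 + I*√109) ≈ 211.3 + 0.025*I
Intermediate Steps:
K(T, J) = J + T
R(V, v) = I*√109 (R(V, v) = √(-109) = I*√109)
√(R(-6, K(3, 2)) + 44649) = √(I*√109 + 44649) = √(44649 + I*√109)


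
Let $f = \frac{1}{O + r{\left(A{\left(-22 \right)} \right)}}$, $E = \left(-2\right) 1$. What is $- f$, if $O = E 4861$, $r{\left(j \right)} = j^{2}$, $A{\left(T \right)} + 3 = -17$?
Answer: $\frac{1}{9322} \approx 0.00010727$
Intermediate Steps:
$A{\left(T \right)} = -20$ ($A{\left(T \right)} = -3 - 17 = -20$)
$E = -2$
$O = -9722$ ($O = \left(-2\right) 4861 = -9722$)
$f = - \frac{1}{9322}$ ($f = \frac{1}{-9722 + \left(-20\right)^{2}} = \frac{1}{-9722 + 400} = \frac{1}{-9322} = - \frac{1}{9322} \approx -0.00010727$)
$- f = \left(-1\right) \left(- \frac{1}{9322}\right) = \frac{1}{9322}$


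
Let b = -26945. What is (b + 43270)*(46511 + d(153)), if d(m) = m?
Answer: 761789800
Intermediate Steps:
(b + 43270)*(46511 + d(153)) = (-26945 + 43270)*(46511 + 153) = 16325*46664 = 761789800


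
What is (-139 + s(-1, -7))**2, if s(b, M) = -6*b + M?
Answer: 19600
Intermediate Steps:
s(b, M) = M - 6*b
(-139 + s(-1, -7))**2 = (-139 + (-7 - 6*(-1)))**2 = (-139 + (-7 + 6))**2 = (-139 - 1)**2 = (-140)**2 = 19600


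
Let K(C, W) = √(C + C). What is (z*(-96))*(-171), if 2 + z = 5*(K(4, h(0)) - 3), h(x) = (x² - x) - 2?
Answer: -279072 + 164160*√2 ≈ -46915.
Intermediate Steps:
h(x) = -2 + x² - x
K(C, W) = √2*√C (K(C, W) = √(2*C) = √2*√C)
z = -17 + 10*√2 (z = -2 + 5*(√2*√4 - 3) = -2 + 5*(√2*2 - 3) = -2 + 5*(2*√2 - 3) = -2 + 5*(-3 + 2*√2) = -2 + (-15 + 10*√2) = -17 + 10*√2 ≈ -2.8579)
(z*(-96))*(-171) = ((-17 + 10*√2)*(-96))*(-171) = (1632 - 960*√2)*(-171) = -279072 + 164160*√2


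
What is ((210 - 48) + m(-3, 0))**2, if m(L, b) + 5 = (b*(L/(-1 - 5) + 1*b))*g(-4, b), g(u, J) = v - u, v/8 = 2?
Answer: 24649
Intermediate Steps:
v = 16 (v = 8*2 = 16)
g(u, J) = 16 - u
m(L, b) = -5 + 20*b*(b - L/6) (m(L, b) = -5 + (b*(L/(-1 - 5) + 1*b))*(16 - 1*(-4)) = -5 + (b*(L/(-6) + b))*(16 + 4) = -5 + (b*(-L/6 + b))*20 = -5 + (b*(b - L/6))*20 = -5 + 20*b*(b - L/6))
((210 - 48) + m(-3, 0))**2 = ((210 - 48) + (-5 + 20*0**2 - 10/3*(-3)*0))**2 = (162 + (-5 + 20*0 + 0))**2 = (162 + (-5 + 0 + 0))**2 = (162 - 5)**2 = 157**2 = 24649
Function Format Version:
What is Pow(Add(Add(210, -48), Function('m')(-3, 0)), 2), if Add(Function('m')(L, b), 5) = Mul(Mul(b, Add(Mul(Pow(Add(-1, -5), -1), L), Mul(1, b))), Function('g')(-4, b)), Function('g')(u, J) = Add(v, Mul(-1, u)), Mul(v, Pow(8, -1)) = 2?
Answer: 24649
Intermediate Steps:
v = 16 (v = Mul(8, 2) = 16)
Function('g')(u, J) = Add(16, Mul(-1, u))
Function('m')(L, b) = Add(-5, Mul(20, b, Add(b, Mul(Rational(-1, 6), L)))) (Function('m')(L, b) = Add(-5, Mul(Mul(b, Add(Mul(Pow(Add(-1, -5), -1), L), Mul(1, b))), Add(16, Mul(-1, -4)))) = Add(-5, Mul(Mul(b, Add(Mul(Pow(-6, -1), L), b)), Add(16, 4))) = Add(-5, Mul(Mul(b, Add(Mul(Rational(-1, 6), L), b)), 20)) = Add(-5, Mul(Mul(b, Add(b, Mul(Rational(-1, 6), L))), 20)) = Add(-5, Mul(20, b, Add(b, Mul(Rational(-1, 6), L)))))
Pow(Add(Add(210, -48), Function('m')(-3, 0)), 2) = Pow(Add(Add(210, -48), Add(-5, Mul(20, Pow(0, 2)), Mul(Rational(-10, 3), -3, 0))), 2) = Pow(Add(162, Add(-5, Mul(20, 0), 0)), 2) = Pow(Add(162, Add(-5, 0, 0)), 2) = Pow(Add(162, -5), 2) = Pow(157, 2) = 24649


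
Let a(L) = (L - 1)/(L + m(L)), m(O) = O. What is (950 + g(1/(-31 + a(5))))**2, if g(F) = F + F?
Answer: 21123715600/23409 ≈ 9.0238e+5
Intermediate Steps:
a(L) = (-1 + L)/(2*L) (a(L) = (L - 1)/(L + L) = (-1 + L)/((2*L)) = (-1 + L)*(1/(2*L)) = (-1 + L)/(2*L))
g(F) = 2*F
(950 + g(1/(-31 + a(5))))**2 = (950 + 2/(-31 + (1/2)*(-1 + 5)/5))**2 = (950 + 2/(-31 + (1/2)*(1/5)*4))**2 = (950 + 2/(-31 + 2/5))**2 = (950 + 2/(-153/5))**2 = (950 + 2*(-5/153))**2 = (950 - 10/153)**2 = (145340/153)**2 = 21123715600/23409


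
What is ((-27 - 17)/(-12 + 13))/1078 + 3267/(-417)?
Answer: -53639/6811 ≈ -7.8754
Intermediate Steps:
((-27 - 17)/(-12 + 13))/1078 + 3267/(-417) = -44/1*(1/1078) + 3267*(-1/417) = -44*1*(1/1078) - 1089/139 = -44*1/1078 - 1089/139 = -2/49 - 1089/139 = -53639/6811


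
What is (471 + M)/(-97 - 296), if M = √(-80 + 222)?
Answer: -157/131 - √142/393 ≈ -1.2288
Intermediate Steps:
M = √142 ≈ 11.916
(471 + M)/(-97 - 296) = (471 + √142)/(-97 - 296) = (471 + √142)/(-393) = (471 + √142)*(-1/393) = -157/131 - √142/393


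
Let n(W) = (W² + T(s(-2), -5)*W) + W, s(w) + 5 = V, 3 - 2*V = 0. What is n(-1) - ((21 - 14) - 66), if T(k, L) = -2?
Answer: 61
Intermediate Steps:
V = 3/2 (V = 3/2 - ½*0 = 3/2 + 0 = 3/2 ≈ 1.5000)
s(w) = -7/2 (s(w) = -5 + 3/2 = -7/2)
n(W) = W² - W (n(W) = (W² - 2*W) + W = W² - W)
n(-1) - ((21 - 14) - 66) = -(-1 - 1) - ((21 - 14) - 66) = -1*(-2) - (7 - 66) = 2 - 1*(-59) = 2 + 59 = 61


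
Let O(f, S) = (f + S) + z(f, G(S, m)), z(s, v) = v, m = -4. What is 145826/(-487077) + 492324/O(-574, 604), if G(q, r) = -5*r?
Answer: 119896202824/12176925 ≈ 9846.2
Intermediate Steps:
O(f, S) = 20 + S + f (O(f, S) = (f + S) - 5*(-4) = (S + f) + 20 = 20 + S + f)
145826/(-487077) + 492324/O(-574, 604) = 145826/(-487077) + 492324/(20 + 604 - 574) = 145826*(-1/487077) + 492324/50 = -145826/487077 + 492324*(1/50) = -145826/487077 + 246162/25 = 119896202824/12176925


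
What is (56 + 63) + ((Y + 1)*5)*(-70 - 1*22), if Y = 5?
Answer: -2641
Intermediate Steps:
(56 + 63) + ((Y + 1)*5)*(-70 - 1*22) = (56 + 63) + ((5 + 1)*5)*(-70 - 1*22) = 119 + (6*5)*(-70 - 22) = 119 + 30*(-92) = 119 - 2760 = -2641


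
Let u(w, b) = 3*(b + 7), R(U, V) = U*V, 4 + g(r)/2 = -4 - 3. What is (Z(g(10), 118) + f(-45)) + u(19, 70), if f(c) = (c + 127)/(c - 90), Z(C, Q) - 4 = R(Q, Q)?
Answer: 1911383/135 ≈ 14158.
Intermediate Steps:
g(r) = -22 (g(r) = -8 + 2*(-4 - 3) = -8 + 2*(-7) = -8 - 14 = -22)
u(w, b) = 21 + 3*b (u(w, b) = 3*(7 + b) = 21 + 3*b)
Z(C, Q) = 4 + Q² (Z(C, Q) = 4 + Q*Q = 4 + Q²)
f(c) = (127 + c)/(-90 + c)
(Z(g(10), 118) + f(-45)) + u(19, 70) = ((4 + 118²) + (127 - 45)/(-90 - 45)) + (21 + 3*70) = ((4 + 13924) + 82/(-135)) + (21 + 210) = (13928 - 1/135*82) + 231 = (13928 - 82/135) + 231 = 1880198/135 + 231 = 1911383/135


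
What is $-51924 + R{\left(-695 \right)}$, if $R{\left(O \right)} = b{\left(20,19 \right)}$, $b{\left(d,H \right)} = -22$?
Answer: $-51946$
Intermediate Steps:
$R{\left(O \right)} = -22$
$-51924 + R{\left(-695 \right)} = -51924 - 22 = -51946$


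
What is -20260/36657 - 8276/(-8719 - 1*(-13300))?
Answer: -14673496/6219471 ≈ -2.3593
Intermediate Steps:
-20260/36657 - 8276/(-8719 - 1*(-13300)) = -20260*1/36657 - 8276/(-8719 + 13300) = -20260/36657 - 8276/4581 = -14673496/6219471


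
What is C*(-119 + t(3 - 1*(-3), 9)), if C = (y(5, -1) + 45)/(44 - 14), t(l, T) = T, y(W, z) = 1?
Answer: -506/3 ≈ -168.67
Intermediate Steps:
C = 23/15 (C = (1 + 45)/(44 - 14) = 46/30 = 46*(1/30) = 23/15 ≈ 1.5333)
C*(-119 + t(3 - 1*(-3), 9)) = 23*(-119 + 9)/15 = (23/15)*(-110) = -506/3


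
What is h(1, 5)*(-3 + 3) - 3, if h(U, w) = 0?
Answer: -3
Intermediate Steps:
h(1, 5)*(-3 + 3) - 3 = 0*(-3 + 3) - 3 = 0*0 - 3 = 0 - 3 = -3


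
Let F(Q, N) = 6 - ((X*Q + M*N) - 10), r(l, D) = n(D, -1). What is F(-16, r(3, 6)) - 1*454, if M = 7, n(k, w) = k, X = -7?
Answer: -592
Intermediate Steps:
r(l, D) = D
F(Q, N) = 16 - 7*N + 7*Q (F(Q, N) = 6 - ((-7*Q + 7*N) - 10) = 6 - (-10 - 7*Q + 7*N) = 6 + (10 - 7*N + 7*Q) = 16 - 7*N + 7*Q)
F(-16, r(3, 6)) - 1*454 = (16 - 7*6 + 7*(-16)) - 1*454 = (16 - 42 - 112) - 454 = -138 - 454 = -592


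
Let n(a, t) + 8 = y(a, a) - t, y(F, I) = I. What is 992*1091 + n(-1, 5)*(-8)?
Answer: 1082384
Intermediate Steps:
n(a, t) = -8 + a - t (n(a, t) = -8 + (a - t) = -8 + a - t)
992*1091 + n(-1, 5)*(-8) = 992*1091 + (-8 - 1 - 1*5)*(-8) = 1082272 + (-8 - 1 - 5)*(-8) = 1082272 - 14*(-8) = 1082272 + 112 = 1082384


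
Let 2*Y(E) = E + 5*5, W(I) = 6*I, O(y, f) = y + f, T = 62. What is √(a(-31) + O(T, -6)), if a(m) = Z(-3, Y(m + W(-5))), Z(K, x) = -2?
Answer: 3*√6 ≈ 7.3485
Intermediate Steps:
O(y, f) = f + y
Y(E) = 25/2 + E/2 (Y(E) = (E + 5*5)/2 = (E + 25)/2 = (25 + E)/2 = 25/2 + E/2)
a(m) = -2
√(a(-31) + O(T, -6)) = √(-2 + (-6 + 62)) = √(-2 + 56) = √54 = 3*√6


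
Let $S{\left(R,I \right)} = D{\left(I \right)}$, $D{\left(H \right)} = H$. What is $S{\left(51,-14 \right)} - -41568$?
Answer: $41554$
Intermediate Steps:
$S{\left(R,I \right)} = I$
$S{\left(51,-14 \right)} - -41568 = -14 - -41568 = -14 + 41568 = 41554$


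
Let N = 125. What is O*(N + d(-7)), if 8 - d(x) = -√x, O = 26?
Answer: 3458 + 26*I*√7 ≈ 3458.0 + 68.79*I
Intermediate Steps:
d(x) = 8 + √x (d(x) = 8 - (-1)*√x = 8 + √x)
O*(N + d(-7)) = 26*(125 + (8 + √(-7))) = 26*(125 + (8 + I*√7)) = 26*(133 + I*√7) = 3458 + 26*I*√7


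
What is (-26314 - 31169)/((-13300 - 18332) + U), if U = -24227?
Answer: 57483/55859 ≈ 1.0291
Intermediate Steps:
(-26314 - 31169)/((-13300 - 18332) + U) = (-26314 - 31169)/((-13300 - 18332) - 24227) = -57483/(-31632 - 24227) = -57483/(-55859) = -57483*(-1/55859) = 57483/55859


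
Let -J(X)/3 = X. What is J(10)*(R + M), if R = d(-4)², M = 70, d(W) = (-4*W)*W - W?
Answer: -110100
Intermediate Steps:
J(X) = -3*X
d(W) = -W - 4*W² (d(W) = -4*W² - W = -W - 4*W²)
R = 3600 (R = (-1*(-4)*(1 + 4*(-4)))² = (-1*(-4)*(1 - 16))² = (-1*(-4)*(-15))² = (-60)² = 3600)
J(10)*(R + M) = (-3*10)*(3600 + 70) = -30*3670 = -110100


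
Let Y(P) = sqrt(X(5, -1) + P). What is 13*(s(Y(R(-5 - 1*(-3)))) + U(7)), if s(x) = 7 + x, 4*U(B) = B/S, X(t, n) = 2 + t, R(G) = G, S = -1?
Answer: 273/4 + 13*sqrt(5) ≈ 97.319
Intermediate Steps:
U(B) = -B/4 (U(B) = (B/(-1))/4 = (B*(-1))/4 = (-B)/4 = -B/4)
Y(P) = sqrt(7 + P) (Y(P) = sqrt((2 + 5) + P) = sqrt(7 + P))
13*(s(Y(R(-5 - 1*(-3)))) + U(7)) = 13*((7 + sqrt(7 + (-5 - 1*(-3)))) - 1/4*7) = 13*((7 + sqrt(7 + (-5 + 3))) - 7/4) = 13*((7 + sqrt(7 - 2)) - 7/4) = 13*((7 + sqrt(5)) - 7/4) = 13*(21/4 + sqrt(5)) = 273/4 + 13*sqrt(5)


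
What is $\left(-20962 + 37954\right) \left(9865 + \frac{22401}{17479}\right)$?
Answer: $\frac{2930316890112}{17479} \approx 1.6765 \cdot 10^{8}$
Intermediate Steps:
$\left(-20962 + 37954\right) \left(9865 + \frac{22401}{17479}\right) = 16992 \left(9865 + 22401 \cdot \frac{1}{17479}\right) = 16992 \left(9865 + \frac{22401}{17479}\right) = 16992 \cdot \frac{172452736}{17479} = \frac{2930316890112}{17479}$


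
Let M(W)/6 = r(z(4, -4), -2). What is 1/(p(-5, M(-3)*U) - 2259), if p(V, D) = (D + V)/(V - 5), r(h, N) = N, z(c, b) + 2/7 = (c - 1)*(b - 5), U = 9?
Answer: -10/22477 ≈ -0.00044490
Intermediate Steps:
z(c, b) = -2/7 + (-1 + c)*(-5 + b) (z(c, b) = -2/7 + (c - 1)*(b - 5) = -2/7 + (-1 + c)*(-5 + b))
M(W) = -12 (M(W) = 6*(-2) = -12)
p(V, D) = (D + V)/(-5 + V)
1/(p(-5, M(-3)*U) - 2259) = 1/((-12*9 - 5)/(-5 - 5) - 2259) = 1/((-108 - 5)/(-10) - 2259) = 1/(-1/10*(-113) - 2259) = 1/(113/10 - 2259) = 1/(-22477/10) = -10/22477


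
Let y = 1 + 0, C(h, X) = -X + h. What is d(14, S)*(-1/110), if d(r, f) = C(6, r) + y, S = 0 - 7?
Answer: 7/110 ≈ 0.063636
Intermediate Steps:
C(h, X) = h - X
y = 1
S = -7
d(r, f) = 7 - r (d(r, f) = (6 - r) + 1 = 7 - r)
d(14, S)*(-1/110) = (7 - 1*14)*(-1/110) = (7 - 14)*(-1*1/110) = -7*(-1/110) = 7/110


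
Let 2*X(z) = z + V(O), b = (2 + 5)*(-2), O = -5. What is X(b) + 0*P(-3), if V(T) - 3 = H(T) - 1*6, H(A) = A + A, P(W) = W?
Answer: -27/2 ≈ -13.500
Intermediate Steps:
H(A) = 2*A
b = -14 (b = 7*(-2) = -14)
V(T) = -3 + 2*T (V(T) = 3 + (2*T - 1*6) = 3 + (2*T - 6) = 3 + (-6 + 2*T) = -3 + 2*T)
X(z) = -13/2 + z/2 (X(z) = (z + (-3 + 2*(-5)))/2 = (z + (-3 - 10))/2 = (z - 13)/2 = (-13 + z)/2 = -13/2 + z/2)
X(b) + 0*P(-3) = (-13/2 + (½)*(-14)) + 0*(-3) = (-13/2 - 7) + 0 = -27/2 + 0 = -27/2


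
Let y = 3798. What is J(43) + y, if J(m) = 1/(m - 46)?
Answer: 11393/3 ≈ 3797.7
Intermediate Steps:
J(m) = 1/(-46 + m)
J(43) + y = 1/(-46 + 43) + 3798 = 1/(-3) + 3798 = -1/3 + 3798 = 11393/3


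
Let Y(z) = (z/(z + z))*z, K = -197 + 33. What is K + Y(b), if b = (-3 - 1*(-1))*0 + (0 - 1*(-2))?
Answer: -163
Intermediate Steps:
K = -164
b = 2 (b = (-3 + 1)*0 + (0 + 2) = -2*0 + 2 = 0 + 2 = 2)
Y(z) = z/2 (Y(z) = (z/((2*z)))*z = ((1/(2*z))*z)*z = z/2)
K + Y(b) = -164 + (½)*2 = -164 + 1 = -163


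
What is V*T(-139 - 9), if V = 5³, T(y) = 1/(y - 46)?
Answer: -125/194 ≈ -0.64433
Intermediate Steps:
T(y) = 1/(-46 + y)
V = 125
V*T(-139 - 9) = 125/(-46 + (-139 - 9)) = 125/(-46 - 148) = 125/(-194) = 125*(-1/194) = -125/194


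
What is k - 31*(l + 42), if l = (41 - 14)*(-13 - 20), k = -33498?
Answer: -7179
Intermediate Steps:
l = -891 (l = 27*(-33) = -891)
k - 31*(l + 42) = -33498 - 31*(-891 + 42) = -33498 - 31*(-849) = -33498 + 26319 = -7179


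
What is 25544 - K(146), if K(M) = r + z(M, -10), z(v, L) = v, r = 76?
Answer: 25322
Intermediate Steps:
K(M) = 76 + M
25544 - K(146) = 25544 - (76 + 146) = 25544 - 1*222 = 25544 - 222 = 25322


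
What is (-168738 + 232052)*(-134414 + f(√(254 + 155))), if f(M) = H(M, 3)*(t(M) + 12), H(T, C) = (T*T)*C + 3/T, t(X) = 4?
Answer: -7267307548 + 3039072*√409/409 ≈ -7.2672e+9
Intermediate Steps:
H(T, C) = 3/T + C*T² (H(T, C) = T²*C + 3/T = C*T² + 3/T = 3/T + C*T²)
f(M) = 16*(3 + 3*M³)/M (f(M) = ((3 + 3*M³)/M)*(4 + 12) = ((3 + 3*M³)/M)*16 = 16*(3 + 3*M³)/M)
(-168738 + 232052)*(-134414 + f(√(254 + 155))) = (-168738 + 232052)*(-134414 + 48*(1 + (√(254 + 155))³)/(√(254 + 155))) = 63314*(-134414 + 48*(1 + (√409)³)/(√409)) = 63314*(-134414 + 48*(√409/409)*(1 + 409*√409)) = 63314*(-134414 + 48*√409*(1 + 409*√409)/409) = -8510287996 + 3039072*√409*(1 + 409*√409)/409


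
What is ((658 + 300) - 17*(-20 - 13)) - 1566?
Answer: -47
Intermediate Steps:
((658 + 300) - 17*(-20 - 13)) - 1566 = (958 - 17*(-33)) - 1566 = (958 + 561) - 1566 = 1519 - 1566 = -47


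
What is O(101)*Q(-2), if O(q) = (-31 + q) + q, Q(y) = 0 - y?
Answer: 342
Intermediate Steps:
Q(y) = -y
O(q) = -31 + 2*q
O(101)*Q(-2) = (-31 + 2*101)*(-1*(-2)) = (-31 + 202)*2 = 171*2 = 342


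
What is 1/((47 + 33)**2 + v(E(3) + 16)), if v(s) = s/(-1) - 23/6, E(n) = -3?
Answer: 6/38299 ≈ 0.00015666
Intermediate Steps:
v(s) = -23/6 - s (v(s) = s*(-1) - 23*1/6 = -s - 23/6 = -23/6 - s)
1/((47 + 33)**2 + v(E(3) + 16)) = 1/((47 + 33)**2 + (-23/6 - (-3 + 16))) = 1/(80**2 + (-23/6 - 1*13)) = 1/(6400 + (-23/6 - 13)) = 1/(6400 - 101/6) = 1/(38299/6) = 6/38299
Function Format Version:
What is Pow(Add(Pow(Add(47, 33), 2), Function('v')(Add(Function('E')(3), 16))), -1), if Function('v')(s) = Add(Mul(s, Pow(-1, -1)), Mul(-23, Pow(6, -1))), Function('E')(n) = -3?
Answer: Rational(6, 38299) ≈ 0.00015666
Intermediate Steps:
Function('v')(s) = Add(Rational(-23, 6), Mul(-1, s)) (Function('v')(s) = Add(Mul(s, -1), Mul(-23, Rational(1, 6))) = Add(Mul(-1, s), Rational(-23, 6)) = Add(Rational(-23, 6), Mul(-1, s)))
Pow(Add(Pow(Add(47, 33), 2), Function('v')(Add(Function('E')(3), 16))), -1) = Pow(Add(Pow(Add(47, 33), 2), Add(Rational(-23, 6), Mul(-1, Add(-3, 16)))), -1) = Pow(Add(Pow(80, 2), Add(Rational(-23, 6), Mul(-1, 13))), -1) = Pow(Add(6400, Add(Rational(-23, 6), -13)), -1) = Pow(Add(6400, Rational(-101, 6)), -1) = Pow(Rational(38299, 6), -1) = Rational(6, 38299)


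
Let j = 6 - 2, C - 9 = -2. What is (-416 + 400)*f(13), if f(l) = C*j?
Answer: -448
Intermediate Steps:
C = 7 (C = 9 - 2 = 7)
j = 4
f(l) = 28 (f(l) = 7*4 = 28)
(-416 + 400)*f(13) = (-416 + 400)*28 = -16*28 = -448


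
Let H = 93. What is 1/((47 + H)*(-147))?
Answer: -1/20580 ≈ -4.8591e-5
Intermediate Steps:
1/((47 + H)*(-147)) = 1/((47 + 93)*(-147)) = 1/(140*(-147)) = 1/(-20580) = -1/20580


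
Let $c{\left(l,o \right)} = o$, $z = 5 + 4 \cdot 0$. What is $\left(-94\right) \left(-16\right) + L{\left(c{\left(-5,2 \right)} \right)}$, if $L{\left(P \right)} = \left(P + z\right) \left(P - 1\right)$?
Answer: $1511$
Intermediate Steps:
$z = 5$ ($z = 5 + 0 = 5$)
$L{\left(P \right)} = \left(-1 + P\right) \left(5 + P\right)$ ($L{\left(P \right)} = \left(P + 5\right) \left(P - 1\right) = \left(5 + P\right) \left(-1 + P\right) = \left(-1 + P\right) \left(5 + P\right)$)
$\left(-94\right) \left(-16\right) + L{\left(c{\left(-5,2 \right)} \right)} = \left(-94\right) \left(-16\right) + \left(-5 + 2^{2} + 4 \cdot 2\right) = 1504 + \left(-5 + 4 + 8\right) = 1504 + 7 = 1511$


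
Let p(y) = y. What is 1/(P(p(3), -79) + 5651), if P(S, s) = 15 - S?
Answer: 1/5663 ≈ 0.00017658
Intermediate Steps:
1/(P(p(3), -79) + 5651) = 1/((15 - 1*3) + 5651) = 1/((15 - 3) + 5651) = 1/(12 + 5651) = 1/5663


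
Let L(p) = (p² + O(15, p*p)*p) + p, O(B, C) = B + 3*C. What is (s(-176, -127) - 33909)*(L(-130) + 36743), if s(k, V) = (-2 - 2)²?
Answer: 221641138241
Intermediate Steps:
s(k, V) = 16 (s(k, V) = (-4)² = 16)
L(p) = p + p² + p*(15 + 3*p²) (L(p) = (p² + (15 + 3*(p*p))*p) + p = (p² + (15 + 3*p²)*p) + p = (p² + p*(15 + 3*p²)) + p = p + p² + p*(15 + 3*p²))
(s(-176, -127) - 33909)*(L(-130) + 36743) = (16 - 33909)*(-130*(16 - 130 + 3*(-130)²) + 36743) = -33893*(-130*(16 - 130 + 3*16900) + 36743) = -33893*(-130*(16 - 130 + 50700) + 36743) = -33893*(-130*50586 + 36743) = -33893*(-6576180 + 36743) = -33893*(-6539437) = 221641138241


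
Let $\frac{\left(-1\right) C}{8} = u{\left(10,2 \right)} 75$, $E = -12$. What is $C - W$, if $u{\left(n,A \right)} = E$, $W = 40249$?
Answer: $-33049$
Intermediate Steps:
$u{\left(n,A \right)} = -12$
$C = 7200$ ($C = - 8 \left(\left(-12\right) 75\right) = \left(-8\right) \left(-900\right) = 7200$)
$C - W = 7200 - 40249 = -33049$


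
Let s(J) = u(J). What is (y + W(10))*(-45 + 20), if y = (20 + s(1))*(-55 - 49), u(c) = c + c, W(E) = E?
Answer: 56950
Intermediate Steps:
u(c) = 2*c
s(J) = 2*J
y = -2288 (y = (20 + 2*1)*(-55 - 49) = (20 + 2)*(-104) = 22*(-104) = -2288)
(y + W(10))*(-45 + 20) = (-2288 + 10)*(-45 + 20) = -2278*(-25) = 56950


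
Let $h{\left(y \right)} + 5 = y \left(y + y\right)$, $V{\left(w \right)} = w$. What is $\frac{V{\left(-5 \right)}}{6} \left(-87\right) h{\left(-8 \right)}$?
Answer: $\frac{17835}{2} \approx 8917.5$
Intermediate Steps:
$h{\left(y \right)} = -5 + 2 y^{2}$ ($h{\left(y \right)} = -5 + y \left(y + y\right) = -5 + y 2 y = -5 + 2 y^{2}$)
$\frac{V{\left(-5 \right)}}{6} \left(-87\right) h{\left(-8 \right)} = - \frac{5}{6} \left(-87\right) \left(-5 + 2 \left(-8\right)^{2}\right) = \left(-5\right) \frac{1}{6} \left(-87\right) \left(-5 + 2 \cdot 64\right) = \left(- \frac{5}{6}\right) \left(-87\right) \left(-5 + 128\right) = \frac{145}{2} \cdot 123 = \frac{17835}{2}$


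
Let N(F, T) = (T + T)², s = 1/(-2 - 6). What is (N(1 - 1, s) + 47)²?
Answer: 567009/256 ≈ 2214.9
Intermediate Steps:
s = -⅛ (s = 1/(-8) = -⅛ ≈ -0.12500)
N(F, T) = 4*T² (N(F, T) = (2*T)² = 4*T²)
(N(1 - 1, s) + 47)² = (4*(-⅛)² + 47)² = (4*(1/64) + 47)² = (1/16 + 47)² = (753/16)² = 567009/256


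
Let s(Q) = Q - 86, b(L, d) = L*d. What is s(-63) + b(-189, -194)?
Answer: 36517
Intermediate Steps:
s(Q) = -86 + Q
s(-63) + b(-189, -194) = (-86 - 63) - 189*(-194) = -149 + 36666 = 36517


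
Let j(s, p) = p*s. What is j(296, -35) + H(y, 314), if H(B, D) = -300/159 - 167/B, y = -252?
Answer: -138384509/13356 ≈ -10361.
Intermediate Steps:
H(B, D) = -100/53 - 167/B (H(B, D) = -300*1/159 - 167/B = -100/53 - 167/B)
j(296, -35) + H(y, 314) = -35*296 + (-100/53 - 167/(-252)) = -10360 + (-100/53 - 167*(-1/252)) = -10360 + (-100/53 + 167/252) = -10360 - 16349/13356 = -138384509/13356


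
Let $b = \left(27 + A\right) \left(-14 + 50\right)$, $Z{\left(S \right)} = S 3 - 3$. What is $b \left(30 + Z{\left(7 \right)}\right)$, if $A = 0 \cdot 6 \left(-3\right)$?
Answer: $46656$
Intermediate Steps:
$A = 0$ ($A = 0 \left(-3\right) = 0$)
$Z{\left(S \right)} = -3 + 3 S$ ($Z{\left(S \right)} = 3 S - 3 = -3 + 3 S$)
$b = 972$ ($b = \left(27 + 0\right) \left(-14 + 50\right) = 27 \cdot 36 = 972$)
$b \left(30 + Z{\left(7 \right)}\right) = 972 \left(30 + \left(-3 + 3 \cdot 7\right)\right) = 972 \left(30 + \left(-3 + 21\right)\right) = 972 \left(30 + 18\right) = 972 \cdot 48 = 46656$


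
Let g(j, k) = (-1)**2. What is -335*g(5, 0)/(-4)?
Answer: 335/4 ≈ 83.750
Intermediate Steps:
g(j, k) = 1
-335*g(5, 0)/(-4) = -335/(-4) = -335*(-1)/4 = -335*(-1/4) = 335/4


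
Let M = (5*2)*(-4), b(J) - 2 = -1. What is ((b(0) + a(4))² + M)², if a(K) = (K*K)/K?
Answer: 225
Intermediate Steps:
b(J) = 1 (b(J) = 2 - 1 = 1)
a(K) = K (a(K) = K²/K = K)
M = -40 (M = 10*(-4) = -40)
((b(0) + a(4))² + M)² = ((1 + 4)² - 40)² = (5² - 40)² = (25 - 40)² = (-15)² = 225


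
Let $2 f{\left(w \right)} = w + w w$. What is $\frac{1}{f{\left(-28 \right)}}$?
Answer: $\frac{1}{378} \approx 0.0026455$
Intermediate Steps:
$f{\left(w \right)} = \frac{w}{2} + \frac{w^{2}}{2}$ ($f{\left(w \right)} = \frac{w + w w}{2} = \frac{w + w^{2}}{2} = \frac{w}{2} + \frac{w^{2}}{2}$)
$\frac{1}{f{\left(-28 \right)}} = \frac{1}{\frac{1}{2} \left(-28\right) \left(1 - 28\right)} = \frac{1}{\frac{1}{2} \left(-28\right) \left(-27\right)} = \frac{1}{378}$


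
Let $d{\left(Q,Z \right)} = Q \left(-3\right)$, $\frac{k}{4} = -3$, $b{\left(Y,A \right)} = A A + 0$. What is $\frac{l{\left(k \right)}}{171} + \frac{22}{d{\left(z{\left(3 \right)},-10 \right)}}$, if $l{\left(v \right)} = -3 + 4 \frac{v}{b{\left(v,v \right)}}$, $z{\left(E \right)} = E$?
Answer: $- \frac{1264}{513} \approx -2.4639$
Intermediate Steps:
$b{\left(Y,A \right)} = A^{2}$ ($b{\left(Y,A \right)} = A^{2} + 0 = A^{2}$)
$k = -12$ ($k = 4 \left(-3\right) = -12$)
$l{\left(v \right)} = -3 + \frac{4}{v}$ ($l{\left(v \right)} = -3 + 4 \frac{v}{v^{2}} = -3 + \frac{4}{v}$)
$d{\left(Q,Z \right)} = - 3 Q$
$\frac{l{\left(k \right)}}{171} + \frac{22}{d{\left(z{\left(3 \right)},-10 \right)}} = \frac{-3 + \frac{4}{-12}}{171} + \frac{22}{\left(-3\right) 3} = \left(-3 + 4 \left(- \frac{1}{12}\right)\right) \frac{1}{171} + \frac{22}{-9} = \left(-3 - \frac{1}{3}\right) \frac{1}{171} + 22 \left(- \frac{1}{9}\right) = \left(- \frac{10}{3}\right) \frac{1}{171} - \frac{22}{9} = - \frac{10}{513} - \frac{22}{9} = - \frac{1264}{513}$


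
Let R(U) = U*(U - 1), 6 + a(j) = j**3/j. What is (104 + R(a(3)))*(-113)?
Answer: -12430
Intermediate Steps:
a(j) = -6 + j**2 (a(j) = -6 + j**3/j = -6 + j**2)
R(U) = U*(-1 + U)
(104 + R(a(3)))*(-113) = (104 + (-6 + 3**2)*(-1 + (-6 + 3**2)))*(-113) = (104 + (-6 + 9)*(-1 + (-6 + 9)))*(-113) = (104 + 3*(-1 + 3))*(-113) = (104 + 3*2)*(-113) = (104 + 6)*(-113) = 110*(-113) = -12430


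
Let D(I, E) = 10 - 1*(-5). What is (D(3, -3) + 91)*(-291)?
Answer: -30846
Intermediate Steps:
D(I, E) = 15 (D(I, E) = 10 + 5 = 15)
(D(3, -3) + 91)*(-291) = (15 + 91)*(-291) = 106*(-291) = -30846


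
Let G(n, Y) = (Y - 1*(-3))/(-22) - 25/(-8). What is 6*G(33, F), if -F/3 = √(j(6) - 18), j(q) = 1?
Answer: 789/44 + 9*I*√17/11 ≈ 17.932 + 3.3735*I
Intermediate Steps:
F = -3*I*√17 (F = -3*√(1 - 18) = -3*I*√17 ≈ -12.369*I)
G(n, Y) = 263/88 - Y/22 (G(n, Y) = (Y + 3)*(-1/22) - 25*(-⅛) = (3 + Y)*(-1/22) + 25/8 = (-3/22 - Y/22) + 25/8 = 263/88 - Y/22)
6*G(33, F) = 6*(263/88 - (-3)*I*√17/22) = 6*(263/88 + 3*I*√17/22) = 789/44 + 9*I*√17/11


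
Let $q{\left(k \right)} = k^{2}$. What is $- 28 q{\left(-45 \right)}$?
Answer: $-56700$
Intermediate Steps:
$- 28 q{\left(-45 \right)} = - 28 \left(-45\right)^{2} = \left(-28\right) 2025 = -56700$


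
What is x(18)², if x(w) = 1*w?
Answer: 324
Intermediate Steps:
x(w) = w
x(18)² = 18² = 324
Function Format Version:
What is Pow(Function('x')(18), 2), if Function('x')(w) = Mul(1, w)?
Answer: 324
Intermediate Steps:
Function('x')(w) = w
Pow(Function('x')(18), 2) = Pow(18, 2) = 324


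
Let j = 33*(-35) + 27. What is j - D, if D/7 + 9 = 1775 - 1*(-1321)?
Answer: -22737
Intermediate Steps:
D = 21609 (D = -63 + 7*(1775 - 1*(-1321)) = -63 + 7*(1775 + 1321) = -63 + 7*3096 = -63 + 21672 = 21609)
j = -1128 (j = -1155 + 27 = -1128)
j - D = -1128 - 1*21609 = -1128 - 21609 = -22737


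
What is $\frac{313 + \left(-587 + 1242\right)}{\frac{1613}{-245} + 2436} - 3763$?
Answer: $- \frac{2239526781}{595207} \approx -3762.6$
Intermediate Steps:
$\frac{313 + \left(-587 + 1242\right)}{\frac{1613}{-245} + 2436} - 3763 = \frac{313 + 655}{1613 \left(- \frac{1}{245}\right) + 2436} - 3763 = \frac{968}{- \frac{1613}{245} + 2436} - 3763 = \frac{968}{\frac{595207}{245}} - 3763 = 968 \cdot \frac{245}{595207} - 3763 = \frac{237160}{595207} - 3763 = - \frac{2239526781}{595207}$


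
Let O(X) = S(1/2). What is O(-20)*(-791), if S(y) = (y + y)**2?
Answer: -791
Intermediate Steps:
S(y) = 4*y**2 (S(y) = (2*y)**2 = 4*y**2)
O(X) = 1 (O(X) = 4*(1/2)**2 = 4*(1/4) = 1)
O(-20)*(-791) = 1*(-791) = -791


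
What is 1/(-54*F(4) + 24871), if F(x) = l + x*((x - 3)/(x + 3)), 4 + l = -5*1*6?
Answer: 7/186733 ≈ 3.7487e-5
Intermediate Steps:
l = -34 (l = -4 - 5*1*6 = -4 - 5*6 = -4 - 30 = -34)
F(x) = -34 + x*(-3 + x)/(3 + x) (F(x) = -34 + x*((x - 3)/(x + 3)) = -34 + x*((-3 + x)/(3 + x)) = -34 + x*(-3 + x)/(3 + x))
1/(-54*F(4) + 24871) = 1/(-54*(-102 + 4**2 - 37*4)/(3 + 4) + 24871) = 1/(-54*(-102 + 16 - 148)/7 + 24871) = 1/(-54*(-234)/7 + 24871) = 1/(-54*(-234/7) + 24871) = 1/(12636/7 + 24871) = 1/(186733/7) = 7/186733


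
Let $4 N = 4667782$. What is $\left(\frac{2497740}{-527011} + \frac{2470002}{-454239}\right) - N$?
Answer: $- \frac{186237529205621401}{159592633086} \approx -1.167 \cdot 10^{6}$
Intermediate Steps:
$N = \frac{2333891}{2}$ ($N = \frac{1}{4} \cdot 4667782 = \frac{2333891}{2} \approx 1.1669 \cdot 10^{6}$)
$\left(\frac{2497740}{-527011} + \frac{2470002}{-454239}\right) - N = \left(\frac{2497740}{-527011} + \frac{2470002}{-454239}\right) - \frac{2333891}{2} = \left(2497740 \left(- \frac{1}{527011}\right) + 2470002 \left(- \frac{1}{454239}\right)\right) - \frac{2333891}{2} = \left(- \frac{2497740}{527011} - \frac{823334}{151413}\right) - \frac{2333891}{2} = - \frac{812096381294}{79796316543} - \frac{2333891}{2} = - \frac{186237529205621401}{159592633086}$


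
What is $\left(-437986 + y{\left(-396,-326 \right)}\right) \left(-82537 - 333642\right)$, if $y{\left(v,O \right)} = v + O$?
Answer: $182581056732$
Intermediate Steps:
$y{\left(v,O \right)} = O + v$
$\left(-437986 + y{\left(-396,-326 \right)}\right) \left(-82537 - 333642\right) = \left(-437986 - 722\right) \left(-82537 - 333642\right) = \left(-437986 - 722\right) \left(-416179\right) = \left(-438708\right) \left(-416179\right) = 182581056732$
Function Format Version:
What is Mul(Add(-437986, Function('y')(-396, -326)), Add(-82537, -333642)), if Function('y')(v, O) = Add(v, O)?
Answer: 182581056732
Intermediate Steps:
Function('y')(v, O) = Add(O, v)
Mul(Add(-437986, Function('y')(-396, -326)), Add(-82537, -333642)) = Mul(Add(-437986, Add(-326, -396)), Add(-82537, -333642)) = Mul(Add(-437986, -722), -416179) = Mul(-438708, -416179) = 182581056732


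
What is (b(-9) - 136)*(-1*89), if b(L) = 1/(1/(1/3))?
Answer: 36223/3 ≈ 12074.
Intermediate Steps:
b(L) = ⅓ (b(L) = 1/(1/(⅓)) = 1/3 = ⅓)
(b(-9) - 136)*(-1*89) = (⅓ - 136)*(-1*89) = -407/3*(-89) = 36223/3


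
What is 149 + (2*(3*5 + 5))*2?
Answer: 229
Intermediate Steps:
149 + (2*(3*5 + 5))*2 = 149 + (2*(15 + 5))*2 = 149 + (2*20)*2 = 149 + 40*2 = 149 + 80 = 229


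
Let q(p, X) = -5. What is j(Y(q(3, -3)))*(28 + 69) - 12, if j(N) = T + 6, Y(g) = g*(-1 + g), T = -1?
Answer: 473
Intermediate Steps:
j(N) = 5 (j(N) = -1 + 6 = 5)
j(Y(q(3, -3)))*(28 + 69) - 12 = 5*(28 + 69) - 12 = 5*97 - 12 = 485 - 12 = 473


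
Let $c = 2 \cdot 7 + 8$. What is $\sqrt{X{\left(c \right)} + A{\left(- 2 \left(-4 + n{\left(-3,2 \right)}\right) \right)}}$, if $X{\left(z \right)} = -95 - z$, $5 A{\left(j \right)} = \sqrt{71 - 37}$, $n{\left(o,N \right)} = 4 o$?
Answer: $\frac{\sqrt{-2925 + 5 \sqrt{34}}}{5} \approx 10.763 i$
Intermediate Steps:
$A{\left(j \right)} = \frac{\sqrt{34}}{5}$ ($A{\left(j \right)} = \frac{\sqrt{71 - 37}}{5} = \frac{\sqrt{34}}{5}$)
$c = 22$ ($c = 14 + 8 = 22$)
$\sqrt{X{\left(c \right)} + A{\left(- 2 \left(-4 + n{\left(-3,2 \right)}\right) \right)}} = \sqrt{\left(-95 - 22\right) + \frac{\sqrt{34}}{5}} = \sqrt{-117 + \frac{\sqrt{34}}{5}}$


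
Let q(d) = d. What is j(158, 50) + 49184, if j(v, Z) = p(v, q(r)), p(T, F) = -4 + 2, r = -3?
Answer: 49182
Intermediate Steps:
p(T, F) = -2
j(v, Z) = -2
j(158, 50) + 49184 = -2 + 49184 = 49182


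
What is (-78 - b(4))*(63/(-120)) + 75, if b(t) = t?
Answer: 2361/20 ≈ 118.05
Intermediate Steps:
(-78 - b(4))*(63/(-120)) + 75 = (-78 - 1*4)*(63/(-120)) + 75 = (-78 - 4)*(63*(-1/120)) + 75 = -82*(-21/40) + 75 = 861/20 + 75 = 2361/20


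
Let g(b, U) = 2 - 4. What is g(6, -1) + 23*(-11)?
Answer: -255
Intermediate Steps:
g(b, U) = -2
g(6, -1) + 23*(-11) = -2 + 23*(-11) = -2 - 253 = -255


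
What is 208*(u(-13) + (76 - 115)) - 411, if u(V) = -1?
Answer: -8731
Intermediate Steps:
208*(u(-13) + (76 - 115)) - 411 = 208*(-1 + (76 - 115)) - 411 = 208*(-1 - 39) - 411 = 208*(-40) - 411 = -8320 - 411 = -8731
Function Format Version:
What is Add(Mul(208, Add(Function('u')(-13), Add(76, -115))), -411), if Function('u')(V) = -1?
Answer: -8731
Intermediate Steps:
Add(Mul(208, Add(Function('u')(-13), Add(76, -115))), -411) = Add(Mul(208, Add(-1, Add(76, -115))), -411) = Add(Mul(208, Add(-1, -39)), -411) = Add(Mul(208, -40), -411) = Add(-8320, -411) = -8731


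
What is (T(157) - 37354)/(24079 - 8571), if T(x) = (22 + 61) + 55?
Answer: -9304/3877 ≈ -2.3998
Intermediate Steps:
T(x) = 138 (T(x) = 83 + 55 = 138)
(T(157) - 37354)/(24079 - 8571) = (138 - 37354)/(24079 - 8571) = -37216/15508 = -37216*1/15508 = -9304/3877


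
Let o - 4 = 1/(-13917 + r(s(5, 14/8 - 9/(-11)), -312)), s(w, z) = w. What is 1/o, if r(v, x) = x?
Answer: 14229/56915 ≈ 0.25000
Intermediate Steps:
o = 56915/14229 (o = 4 + 1/(-13917 - 312) = 4 + 1/(-14229) = 4 - 1/14229 = 56915/14229 ≈ 3.9999)
1/o = 1/(56915/14229) = 14229/56915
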